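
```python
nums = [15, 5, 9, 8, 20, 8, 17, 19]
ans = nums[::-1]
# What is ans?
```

nums has length 8. The slice nums[::-1] selects indices [7, 6, 5, 4, 3, 2, 1, 0] (7->19, 6->17, 5->8, 4->20, 3->8, 2->9, 1->5, 0->15), giving [19, 17, 8, 20, 8, 9, 5, 15].

[19, 17, 8, 20, 8, 9, 5, 15]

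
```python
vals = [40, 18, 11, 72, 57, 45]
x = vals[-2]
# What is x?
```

vals has length 6. Negative index -2 maps to positive index 6 + (-2) = 4. vals[4] = 57.

57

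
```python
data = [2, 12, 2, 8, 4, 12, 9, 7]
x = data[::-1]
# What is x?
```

data has length 8. The slice data[::-1] selects indices [7, 6, 5, 4, 3, 2, 1, 0] (7->7, 6->9, 5->12, 4->4, 3->8, 2->2, 1->12, 0->2), giving [7, 9, 12, 4, 8, 2, 12, 2].

[7, 9, 12, 4, 8, 2, 12, 2]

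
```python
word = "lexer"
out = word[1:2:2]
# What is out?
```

word has length 5. The slice word[1:2:2] selects indices [1] (1->'e'), giving 'e'.

'e'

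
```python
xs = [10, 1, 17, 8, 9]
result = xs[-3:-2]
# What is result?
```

xs has length 5. The slice xs[-3:-2] selects indices [2] (2->17), giving [17].

[17]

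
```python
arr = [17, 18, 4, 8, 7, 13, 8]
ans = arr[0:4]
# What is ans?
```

arr has length 7. The slice arr[0:4] selects indices [0, 1, 2, 3] (0->17, 1->18, 2->4, 3->8), giving [17, 18, 4, 8].

[17, 18, 4, 8]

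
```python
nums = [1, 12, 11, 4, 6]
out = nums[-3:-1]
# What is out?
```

nums has length 5. The slice nums[-3:-1] selects indices [2, 3] (2->11, 3->4), giving [11, 4].

[11, 4]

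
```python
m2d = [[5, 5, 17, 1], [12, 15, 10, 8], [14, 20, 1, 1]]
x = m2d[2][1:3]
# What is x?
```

m2d[2] = [14, 20, 1, 1]. m2d[2] has length 4. The slice m2d[2][1:3] selects indices [1, 2] (1->20, 2->1), giving [20, 1].

[20, 1]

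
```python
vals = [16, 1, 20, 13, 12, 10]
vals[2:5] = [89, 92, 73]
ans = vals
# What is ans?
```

vals starts as [16, 1, 20, 13, 12, 10] (length 6). The slice vals[2:5] covers indices [2, 3, 4] with values [20, 13, 12]. Replacing that slice with [89, 92, 73] (same length) produces [16, 1, 89, 92, 73, 10].

[16, 1, 89, 92, 73, 10]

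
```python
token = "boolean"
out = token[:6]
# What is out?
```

token has length 7. The slice token[:6] selects indices [0, 1, 2, 3, 4, 5] (0->'b', 1->'o', 2->'o', 3->'l', 4->'e', 5->'a'), giving 'boolea'.

'boolea'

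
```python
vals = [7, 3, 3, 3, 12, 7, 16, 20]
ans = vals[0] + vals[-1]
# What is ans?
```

vals has length 8. vals[0] = 7.
vals has length 8. Negative index -1 maps to positive index 8 + (-1) = 7. vals[7] = 20.
Sum: 7 + 20 = 27.

27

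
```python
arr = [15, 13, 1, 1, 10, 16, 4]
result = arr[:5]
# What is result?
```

arr has length 7. The slice arr[:5] selects indices [0, 1, 2, 3, 4] (0->15, 1->13, 2->1, 3->1, 4->10), giving [15, 13, 1, 1, 10].

[15, 13, 1, 1, 10]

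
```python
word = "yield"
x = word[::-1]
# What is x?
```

word has length 5. The slice word[::-1] selects indices [4, 3, 2, 1, 0] (4->'d', 3->'l', 2->'e', 1->'i', 0->'y'), giving 'dleiy'.

'dleiy'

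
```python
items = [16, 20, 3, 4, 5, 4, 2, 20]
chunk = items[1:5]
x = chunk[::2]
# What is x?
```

items has length 8. The slice items[1:5] selects indices [1, 2, 3, 4] (1->20, 2->3, 3->4, 4->5), giving [20, 3, 4, 5]. So chunk = [20, 3, 4, 5]. chunk has length 4. The slice chunk[::2] selects indices [0, 2] (0->20, 2->4), giving [20, 4].

[20, 4]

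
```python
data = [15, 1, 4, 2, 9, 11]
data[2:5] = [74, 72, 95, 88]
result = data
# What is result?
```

data starts as [15, 1, 4, 2, 9, 11] (length 6). The slice data[2:5] covers indices [2, 3, 4] with values [4, 2, 9]. Replacing that slice with [74, 72, 95, 88] (different length) produces [15, 1, 74, 72, 95, 88, 11].

[15, 1, 74, 72, 95, 88, 11]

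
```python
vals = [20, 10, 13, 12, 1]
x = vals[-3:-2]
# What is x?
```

vals has length 5. The slice vals[-3:-2] selects indices [2] (2->13), giving [13].

[13]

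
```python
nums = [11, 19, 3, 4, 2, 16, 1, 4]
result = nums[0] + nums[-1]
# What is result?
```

nums has length 8. nums[0] = 11.
nums has length 8. Negative index -1 maps to positive index 8 + (-1) = 7. nums[7] = 4.
Sum: 11 + 4 = 15.

15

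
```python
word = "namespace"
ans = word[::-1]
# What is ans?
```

word has length 9. The slice word[::-1] selects indices [8, 7, 6, 5, 4, 3, 2, 1, 0] (8->'e', 7->'c', 6->'a', 5->'p', 4->'s', 3->'e', 2->'m', 1->'a', 0->'n'), giving 'ecapseman'.

'ecapseman'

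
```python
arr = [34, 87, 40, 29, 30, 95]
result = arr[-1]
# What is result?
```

arr has length 6. Negative index -1 maps to positive index 6 + (-1) = 5. arr[5] = 95.

95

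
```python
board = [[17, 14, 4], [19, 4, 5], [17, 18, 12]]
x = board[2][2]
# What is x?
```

board[2] = [17, 18, 12]. Taking column 2 of that row yields 12.

12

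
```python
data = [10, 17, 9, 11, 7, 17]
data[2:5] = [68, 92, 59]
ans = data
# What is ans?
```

data starts as [10, 17, 9, 11, 7, 17] (length 6). The slice data[2:5] covers indices [2, 3, 4] with values [9, 11, 7]. Replacing that slice with [68, 92, 59] (same length) produces [10, 17, 68, 92, 59, 17].

[10, 17, 68, 92, 59, 17]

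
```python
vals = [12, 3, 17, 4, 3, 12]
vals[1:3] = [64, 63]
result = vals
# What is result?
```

vals starts as [12, 3, 17, 4, 3, 12] (length 6). The slice vals[1:3] covers indices [1, 2] with values [3, 17]. Replacing that slice with [64, 63] (same length) produces [12, 64, 63, 4, 3, 12].

[12, 64, 63, 4, 3, 12]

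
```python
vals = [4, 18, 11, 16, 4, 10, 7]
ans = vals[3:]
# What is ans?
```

vals has length 7. The slice vals[3:] selects indices [3, 4, 5, 6] (3->16, 4->4, 5->10, 6->7), giving [16, 4, 10, 7].

[16, 4, 10, 7]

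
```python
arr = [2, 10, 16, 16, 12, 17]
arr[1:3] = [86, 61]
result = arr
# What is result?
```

arr starts as [2, 10, 16, 16, 12, 17] (length 6). The slice arr[1:3] covers indices [1, 2] with values [10, 16]. Replacing that slice with [86, 61] (same length) produces [2, 86, 61, 16, 12, 17].

[2, 86, 61, 16, 12, 17]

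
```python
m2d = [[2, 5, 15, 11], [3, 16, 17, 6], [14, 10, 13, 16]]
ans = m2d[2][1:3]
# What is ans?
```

m2d[2] = [14, 10, 13, 16]. m2d[2] has length 4. The slice m2d[2][1:3] selects indices [1, 2] (1->10, 2->13), giving [10, 13].

[10, 13]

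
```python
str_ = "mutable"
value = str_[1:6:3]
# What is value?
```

str_ has length 7. The slice str_[1:6:3] selects indices [1, 4] (1->'u', 4->'b'), giving 'ub'.

'ub'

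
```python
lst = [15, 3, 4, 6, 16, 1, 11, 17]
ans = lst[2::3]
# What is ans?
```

lst has length 8. The slice lst[2::3] selects indices [2, 5] (2->4, 5->1), giving [4, 1].

[4, 1]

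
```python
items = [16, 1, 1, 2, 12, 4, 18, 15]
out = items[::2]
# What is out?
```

items has length 8. The slice items[::2] selects indices [0, 2, 4, 6] (0->16, 2->1, 4->12, 6->18), giving [16, 1, 12, 18].

[16, 1, 12, 18]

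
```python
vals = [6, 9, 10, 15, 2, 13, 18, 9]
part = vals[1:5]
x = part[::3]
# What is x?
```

vals has length 8. The slice vals[1:5] selects indices [1, 2, 3, 4] (1->9, 2->10, 3->15, 4->2), giving [9, 10, 15, 2]. So part = [9, 10, 15, 2]. part has length 4. The slice part[::3] selects indices [0, 3] (0->9, 3->2), giving [9, 2].

[9, 2]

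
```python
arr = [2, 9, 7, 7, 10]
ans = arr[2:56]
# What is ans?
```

arr has length 5. The slice arr[2:56] selects indices [2, 3, 4] (2->7, 3->7, 4->10), giving [7, 7, 10].

[7, 7, 10]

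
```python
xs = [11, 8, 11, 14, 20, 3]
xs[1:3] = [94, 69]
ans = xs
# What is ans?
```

xs starts as [11, 8, 11, 14, 20, 3] (length 6). The slice xs[1:3] covers indices [1, 2] with values [8, 11]. Replacing that slice with [94, 69] (same length) produces [11, 94, 69, 14, 20, 3].

[11, 94, 69, 14, 20, 3]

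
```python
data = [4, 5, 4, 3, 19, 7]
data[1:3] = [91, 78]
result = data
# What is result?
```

data starts as [4, 5, 4, 3, 19, 7] (length 6). The slice data[1:3] covers indices [1, 2] with values [5, 4]. Replacing that slice with [91, 78] (same length) produces [4, 91, 78, 3, 19, 7].

[4, 91, 78, 3, 19, 7]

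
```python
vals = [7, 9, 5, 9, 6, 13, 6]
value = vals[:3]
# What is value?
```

vals has length 7. The slice vals[:3] selects indices [0, 1, 2] (0->7, 1->9, 2->5), giving [7, 9, 5].

[7, 9, 5]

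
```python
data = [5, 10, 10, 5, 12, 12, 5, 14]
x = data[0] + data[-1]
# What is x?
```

data has length 8. data[0] = 5.
data has length 8. Negative index -1 maps to positive index 8 + (-1) = 7. data[7] = 14.
Sum: 5 + 14 = 19.

19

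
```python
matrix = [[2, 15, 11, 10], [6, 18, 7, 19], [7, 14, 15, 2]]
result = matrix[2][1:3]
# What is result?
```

matrix[2] = [7, 14, 15, 2]. matrix[2] has length 4. The slice matrix[2][1:3] selects indices [1, 2] (1->14, 2->15), giving [14, 15].

[14, 15]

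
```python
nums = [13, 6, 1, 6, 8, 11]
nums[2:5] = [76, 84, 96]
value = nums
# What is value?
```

nums starts as [13, 6, 1, 6, 8, 11] (length 6). The slice nums[2:5] covers indices [2, 3, 4] with values [1, 6, 8]. Replacing that slice with [76, 84, 96] (same length) produces [13, 6, 76, 84, 96, 11].

[13, 6, 76, 84, 96, 11]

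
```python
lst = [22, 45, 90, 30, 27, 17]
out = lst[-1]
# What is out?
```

lst has length 6. Negative index -1 maps to positive index 6 + (-1) = 5. lst[5] = 17.

17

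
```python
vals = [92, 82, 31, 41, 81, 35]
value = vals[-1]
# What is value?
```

vals has length 6. Negative index -1 maps to positive index 6 + (-1) = 5. vals[5] = 35.

35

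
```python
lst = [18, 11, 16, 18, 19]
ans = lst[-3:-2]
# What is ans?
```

lst has length 5. The slice lst[-3:-2] selects indices [2] (2->16), giving [16].

[16]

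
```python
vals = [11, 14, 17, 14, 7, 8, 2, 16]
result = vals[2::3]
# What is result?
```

vals has length 8. The slice vals[2::3] selects indices [2, 5] (2->17, 5->8), giving [17, 8].

[17, 8]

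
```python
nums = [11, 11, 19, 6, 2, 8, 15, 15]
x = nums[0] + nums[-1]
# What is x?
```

nums has length 8. nums[0] = 11.
nums has length 8. Negative index -1 maps to positive index 8 + (-1) = 7. nums[7] = 15.
Sum: 11 + 15 = 26.

26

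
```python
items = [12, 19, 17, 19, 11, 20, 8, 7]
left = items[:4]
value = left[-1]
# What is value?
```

items has length 8. The slice items[:4] selects indices [0, 1, 2, 3] (0->12, 1->19, 2->17, 3->19), giving [12, 19, 17, 19]. So left = [12, 19, 17, 19]. Then left[-1] = 19.

19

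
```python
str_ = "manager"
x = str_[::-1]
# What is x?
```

str_ has length 7. The slice str_[::-1] selects indices [6, 5, 4, 3, 2, 1, 0] (6->'r', 5->'e', 4->'g', 3->'a', 2->'n', 1->'a', 0->'m'), giving 'reganam'.

'reganam'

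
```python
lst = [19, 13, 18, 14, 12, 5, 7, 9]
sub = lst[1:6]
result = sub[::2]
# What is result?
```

lst has length 8. The slice lst[1:6] selects indices [1, 2, 3, 4, 5] (1->13, 2->18, 3->14, 4->12, 5->5), giving [13, 18, 14, 12, 5]. So sub = [13, 18, 14, 12, 5]. sub has length 5. The slice sub[::2] selects indices [0, 2, 4] (0->13, 2->14, 4->5), giving [13, 14, 5].

[13, 14, 5]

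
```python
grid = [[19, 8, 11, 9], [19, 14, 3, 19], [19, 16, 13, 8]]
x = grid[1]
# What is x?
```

grid has 3 rows. Row 1 is [19, 14, 3, 19].

[19, 14, 3, 19]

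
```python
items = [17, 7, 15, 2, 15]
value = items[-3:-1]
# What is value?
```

items has length 5. The slice items[-3:-1] selects indices [2, 3] (2->15, 3->2), giving [15, 2].

[15, 2]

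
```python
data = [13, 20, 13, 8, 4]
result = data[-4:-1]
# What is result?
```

data has length 5. The slice data[-4:-1] selects indices [1, 2, 3] (1->20, 2->13, 3->8), giving [20, 13, 8].

[20, 13, 8]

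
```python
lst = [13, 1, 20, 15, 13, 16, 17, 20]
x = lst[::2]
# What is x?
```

lst has length 8. The slice lst[::2] selects indices [0, 2, 4, 6] (0->13, 2->20, 4->13, 6->17), giving [13, 20, 13, 17].

[13, 20, 13, 17]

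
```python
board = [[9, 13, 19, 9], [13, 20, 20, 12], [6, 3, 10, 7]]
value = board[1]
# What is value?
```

board has 3 rows. Row 1 is [13, 20, 20, 12].

[13, 20, 20, 12]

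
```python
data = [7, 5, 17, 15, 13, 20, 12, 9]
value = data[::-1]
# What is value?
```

data has length 8. The slice data[::-1] selects indices [7, 6, 5, 4, 3, 2, 1, 0] (7->9, 6->12, 5->20, 4->13, 3->15, 2->17, 1->5, 0->7), giving [9, 12, 20, 13, 15, 17, 5, 7].

[9, 12, 20, 13, 15, 17, 5, 7]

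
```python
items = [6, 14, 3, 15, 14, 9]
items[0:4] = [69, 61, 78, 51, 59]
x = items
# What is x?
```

items starts as [6, 14, 3, 15, 14, 9] (length 6). The slice items[0:4] covers indices [0, 1, 2, 3] with values [6, 14, 3, 15]. Replacing that slice with [69, 61, 78, 51, 59] (different length) produces [69, 61, 78, 51, 59, 14, 9].

[69, 61, 78, 51, 59, 14, 9]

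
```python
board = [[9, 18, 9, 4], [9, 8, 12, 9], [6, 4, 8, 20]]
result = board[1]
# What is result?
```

board has 3 rows. Row 1 is [9, 8, 12, 9].

[9, 8, 12, 9]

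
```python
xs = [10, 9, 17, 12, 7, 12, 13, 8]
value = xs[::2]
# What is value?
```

xs has length 8. The slice xs[::2] selects indices [0, 2, 4, 6] (0->10, 2->17, 4->7, 6->13), giving [10, 17, 7, 13].

[10, 17, 7, 13]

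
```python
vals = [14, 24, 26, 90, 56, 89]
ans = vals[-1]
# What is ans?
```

vals has length 6. Negative index -1 maps to positive index 6 + (-1) = 5. vals[5] = 89.

89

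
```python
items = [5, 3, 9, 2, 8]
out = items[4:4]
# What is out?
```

items has length 5. The slice items[4:4] resolves to an empty index range, so the result is [].

[]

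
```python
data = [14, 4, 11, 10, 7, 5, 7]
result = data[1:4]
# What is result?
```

data has length 7. The slice data[1:4] selects indices [1, 2, 3] (1->4, 2->11, 3->10), giving [4, 11, 10].

[4, 11, 10]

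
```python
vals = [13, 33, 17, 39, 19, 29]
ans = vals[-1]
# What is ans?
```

vals has length 6. Negative index -1 maps to positive index 6 + (-1) = 5. vals[5] = 29.

29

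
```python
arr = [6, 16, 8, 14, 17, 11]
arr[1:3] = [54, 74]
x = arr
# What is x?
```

arr starts as [6, 16, 8, 14, 17, 11] (length 6). The slice arr[1:3] covers indices [1, 2] with values [16, 8]. Replacing that slice with [54, 74] (same length) produces [6, 54, 74, 14, 17, 11].

[6, 54, 74, 14, 17, 11]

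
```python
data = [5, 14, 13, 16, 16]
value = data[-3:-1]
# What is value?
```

data has length 5. The slice data[-3:-1] selects indices [2, 3] (2->13, 3->16), giving [13, 16].

[13, 16]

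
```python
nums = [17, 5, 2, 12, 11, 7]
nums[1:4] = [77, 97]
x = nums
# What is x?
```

nums starts as [17, 5, 2, 12, 11, 7] (length 6). The slice nums[1:4] covers indices [1, 2, 3] with values [5, 2, 12]. Replacing that slice with [77, 97] (different length) produces [17, 77, 97, 11, 7].

[17, 77, 97, 11, 7]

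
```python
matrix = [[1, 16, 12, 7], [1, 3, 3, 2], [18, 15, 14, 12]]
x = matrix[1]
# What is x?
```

matrix has 3 rows. Row 1 is [1, 3, 3, 2].

[1, 3, 3, 2]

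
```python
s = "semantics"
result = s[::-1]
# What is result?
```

s has length 9. The slice s[::-1] selects indices [8, 7, 6, 5, 4, 3, 2, 1, 0] (8->'s', 7->'c', 6->'i', 5->'t', 4->'n', 3->'a', 2->'m', 1->'e', 0->'s'), giving 'scitnames'.

'scitnames'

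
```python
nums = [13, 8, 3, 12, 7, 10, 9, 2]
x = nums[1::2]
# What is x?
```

nums has length 8. The slice nums[1::2] selects indices [1, 3, 5, 7] (1->8, 3->12, 5->10, 7->2), giving [8, 12, 10, 2].

[8, 12, 10, 2]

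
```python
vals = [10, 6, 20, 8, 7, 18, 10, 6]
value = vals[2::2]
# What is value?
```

vals has length 8. The slice vals[2::2] selects indices [2, 4, 6] (2->20, 4->7, 6->10), giving [20, 7, 10].

[20, 7, 10]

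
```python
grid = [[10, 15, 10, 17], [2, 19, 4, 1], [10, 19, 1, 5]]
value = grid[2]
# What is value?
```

grid has 3 rows. Row 2 is [10, 19, 1, 5].

[10, 19, 1, 5]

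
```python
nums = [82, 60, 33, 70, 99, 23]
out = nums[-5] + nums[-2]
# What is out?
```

nums has length 6. Negative index -5 maps to positive index 6 + (-5) = 1. nums[1] = 60.
nums has length 6. Negative index -2 maps to positive index 6 + (-2) = 4. nums[4] = 99.
Sum: 60 + 99 = 159.

159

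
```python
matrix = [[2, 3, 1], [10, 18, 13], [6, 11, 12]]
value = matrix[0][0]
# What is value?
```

matrix[0] = [2, 3, 1]. Taking column 0 of that row yields 2.

2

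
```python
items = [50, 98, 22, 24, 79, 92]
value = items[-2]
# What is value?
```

items has length 6. Negative index -2 maps to positive index 6 + (-2) = 4. items[4] = 79.

79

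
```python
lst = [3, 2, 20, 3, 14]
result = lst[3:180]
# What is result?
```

lst has length 5. The slice lst[3:180] selects indices [3, 4] (3->3, 4->14), giving [3, 14].

[3, 14]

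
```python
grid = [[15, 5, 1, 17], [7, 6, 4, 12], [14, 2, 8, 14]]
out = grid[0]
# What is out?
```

grid has 3 rows. Row 0 is [15, 5, 1, 17].

[15, 5, 1, 17]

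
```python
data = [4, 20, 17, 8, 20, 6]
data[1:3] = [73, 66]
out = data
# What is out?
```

data starts as [4, 20, 17, 8, 20, 6] (length 6). The slice data[1:3] covers indices [1, 2] with values [20, 17]. Replacing that slice with [73, 66] (same length) produces [4, 73, 66, 8, 20, 6].

[4, 73, 66, 8, 20, 6]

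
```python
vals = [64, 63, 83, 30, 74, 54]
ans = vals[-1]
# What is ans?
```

vals has length 6. Negative index -1 maps to positive index 6 + (-1) = 5. vals[5] = 54.

54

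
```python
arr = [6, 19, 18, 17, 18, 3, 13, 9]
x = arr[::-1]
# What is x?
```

arr has length 8. The slice arr[::-1] selects indices [7, 6, 5, 4, 3, 2, 1, 0] (7->9, 6->13, 5->3, 4->18, 3->17, 2->18, 1->19, 0->6), giving [9, 13, 3, 18, 17, 18, 19, 6].

[9, 13, 3, 18, 17, 18, 19, 6]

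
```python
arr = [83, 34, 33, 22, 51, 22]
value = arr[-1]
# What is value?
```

arr has length 6. Negative index -1 maps to positive index 6 + (-1) = 5. arr[5] = 22.

22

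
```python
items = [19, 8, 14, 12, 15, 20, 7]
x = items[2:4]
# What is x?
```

items has length 7. The slice items[2:4] selects indices [2, 3] (2->14, 3->12), giving [14, 12].

[14, 12]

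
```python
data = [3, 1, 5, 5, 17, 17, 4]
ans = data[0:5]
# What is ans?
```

data has length 7. The slice data[0:5] selects indices [0, 1, 2, 3, 4] (0->3, 1->1, 2->5, 3->5, 4->17), giving [3, 1, 5, 5, 17].

[3, 1, 5, 5, 17]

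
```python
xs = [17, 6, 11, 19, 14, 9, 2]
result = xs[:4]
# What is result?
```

xs has length 7. The slice xs[:4] selects indices [0, 1, 2, 3] (0->17, 1->6, 2->11, 3->19), giving [17, 6, 11, 19].

[17, 6, 11, 19]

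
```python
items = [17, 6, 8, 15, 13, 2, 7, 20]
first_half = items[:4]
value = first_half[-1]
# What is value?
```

items has length 8. The slice items[:4] selects indices [0, 1, 2, 3] (0->17, 1->6, 2->8, 3->15), giving [17, 6, 8, 15]. So first_half = [17, 6, 8, 15]. Then first_half[-1] = 15.

15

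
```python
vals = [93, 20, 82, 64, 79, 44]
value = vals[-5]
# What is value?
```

vals has length 6. Negative index -5 maps to positive index 6 + (-5) = 1. vals[1] = 20.

20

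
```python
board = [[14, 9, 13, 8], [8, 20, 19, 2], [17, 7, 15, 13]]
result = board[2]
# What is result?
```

board has 3 rows. Row 2 is [17, 7, 15, 13].

[17, 7, 15, 13]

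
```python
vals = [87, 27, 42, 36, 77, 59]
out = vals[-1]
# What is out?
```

vals has length 6. Negative index -1 maps to positive index 6 + (-1) = 5. vals[5] = 59.

59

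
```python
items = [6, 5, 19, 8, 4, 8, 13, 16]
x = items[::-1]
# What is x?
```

items has length 8. The slice items[::-1] selects indices [7, 6, 5, 4, 3, 2, 1, 0] (7->16, 6->13, 5->8, 4->4, 3->8, 2->19, 1->5, 0->6), giving [16, 13, 8, 4, 8, 19, 5, 6].

[16, 13, 8, 4, 8, 19, 5, 6]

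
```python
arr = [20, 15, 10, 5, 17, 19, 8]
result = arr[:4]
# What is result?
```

arr has length 7. The slice arr[:4] selects indices [0, 1, 2, 3] (0->20, 1->15, 2->10, 3->5), giving [20, 15, 10, 5].

[20, 15, 10, 5]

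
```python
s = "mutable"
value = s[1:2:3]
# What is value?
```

s has length 7. The slice s[1:2:3] selects indices [1] (1->'u'), giving 'u'.

'u'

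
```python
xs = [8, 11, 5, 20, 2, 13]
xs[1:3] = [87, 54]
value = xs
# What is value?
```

xs starts as [8, 11, 5, 20, 2, 13] (length 6). The slice xs[1:3] covers indices [1, 2] with values [11, 5]. Replacing that slice with [87, 54] (same length) produces [8, 87, 54, 20, 2, 13].

[8, 87, 54, 20, 2, 13]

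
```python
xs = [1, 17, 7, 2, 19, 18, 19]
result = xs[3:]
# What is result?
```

xs has length 7. The slice xs[3:] selects indices [3, 4, 5, 6] (3->2, 4->19, 5->18, 6->19), giving [2, 19, 18, 19].

[2, 19, 18, 19]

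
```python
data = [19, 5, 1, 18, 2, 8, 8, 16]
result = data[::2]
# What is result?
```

data has length 8. The slice data[::2] selects indices [0, 2, 4, 6] (0->19, 2->1, 4->2, 6->8), giving [19, 1, 2, 8].

[19, 1, 2, 8]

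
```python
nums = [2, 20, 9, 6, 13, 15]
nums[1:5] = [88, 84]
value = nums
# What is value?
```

nums starts as [2, 20, 9, 6, 13, 15] (length 6). The slice nums[1:5] covers indices [1, 2, 3, 4] with values [20, 9, 6, 13]. Replacing that slice with [88, 84] (different length) produces [2, 88, 84, 15].

[2, 88, 84, 15]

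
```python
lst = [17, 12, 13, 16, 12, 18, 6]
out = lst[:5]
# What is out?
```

lst has length 7. The slice lst[:5] selects indices [0, 1, 2, 3, 4] (0->17, 1->12, 2->13, 3->16, 4->12), giving [17, 12, 13, 16, 12].

[17, 12, 13, 16, 12]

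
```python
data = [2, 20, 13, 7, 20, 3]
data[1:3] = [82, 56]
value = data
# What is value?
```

data starts as [2, 20, 13, 7, 20, 3] (length 6). The slice data[1:3] covers indices [1, 2] with values [20, 13]. Replacing that slice with [82, 56] (same length) produces [2, 82, 56, 7, 20, 3].

[2, 82, 56, 7, 20, 3]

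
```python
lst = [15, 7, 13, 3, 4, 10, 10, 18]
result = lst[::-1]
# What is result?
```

lst has length 8. The slice lst[::-1] selects indices [7, 6, 5, 4, 3, 2, 1, 0] (7->18, 6->10, 5->10, 4->4, 3->3, 2->13, 1->7, 0->15), giving [18, 10, 10, 4, 3, 13, 7, 15].

[18, 10, 10, 4, 3, 13, 7, 15]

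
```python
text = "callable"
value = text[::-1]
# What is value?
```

text has length 8. The slice text[::-1] selects indices [7, 6, 5, 4, 3, 2, 1, 0] (7->'e', 6->'l', 5->'b', 4->'a', 3->'l', 2->'l', 1->'a', 0->'c'), giving 'elballac'.

'elballac'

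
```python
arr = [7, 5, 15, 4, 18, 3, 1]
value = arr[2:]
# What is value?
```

arr has length 7. The slice arr[2:] selects indices [2, 3, 4, 5, 6] (2->15, 3->4, 4->18, 5->3, 6->1), giving [15, 4, 18, 3, 1].

[15, 4, 18, 3, 1]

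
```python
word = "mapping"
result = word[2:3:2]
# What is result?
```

word has length 7. The slice word[2:3:2] selects indices [2] (2->'p'), giving 'p'.

'p'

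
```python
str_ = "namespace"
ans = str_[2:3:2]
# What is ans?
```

str_ has length 9. The slice str_[2:3:2] selects indices [2] (2->'m'), giving 'm'.

'm'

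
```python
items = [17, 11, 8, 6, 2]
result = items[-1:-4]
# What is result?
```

items has length 5. The slice items[-1:-4] resolves to an empty index range, so the result is [].

[]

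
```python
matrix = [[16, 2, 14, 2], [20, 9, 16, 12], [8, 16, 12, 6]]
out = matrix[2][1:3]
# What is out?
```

matrix[2] = [8, 16, 12, 6]. matrix[2] has length 4. The slice matrix[2][1:3] selects indices [1, 2] (1->16, 2->12), giving [16, 12].

[16, 12]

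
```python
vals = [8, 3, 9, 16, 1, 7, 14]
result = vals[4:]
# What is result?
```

vals has length 7. The slice vals[4:] selects indices [4, 5, 6] (4->1, 5->7, 6->14), giving [1, 7, 14].

[1, 7, 14]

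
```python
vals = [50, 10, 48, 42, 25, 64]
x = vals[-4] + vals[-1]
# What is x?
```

vals has length 6. Negative index -4 maps to positive index 6 + (-4) = 2. vals[2] = 48.
vals has length 6. Negative index -1 maps to positive index 6 + (-1) = 5. vals[5] = 64.
Sum: 48 + 64 = 112.

112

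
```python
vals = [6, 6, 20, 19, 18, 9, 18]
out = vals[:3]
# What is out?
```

vals has length 7. The slice vals[:3] selects indices [0, 1, 2] (0->6, 1->6, 2->20), giving [6, 6, 20].

[6, 6, 20]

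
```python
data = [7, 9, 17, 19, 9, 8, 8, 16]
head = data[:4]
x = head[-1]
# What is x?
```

data has length 8. The slice data[:4] selects indices [0, 1, 2, 3] (0->7, 1->9, 2->17, 3->19), giving [7, 9, 17, 19]. So head = [7, 9, 17, 19]. Then head[-1] = 19.

19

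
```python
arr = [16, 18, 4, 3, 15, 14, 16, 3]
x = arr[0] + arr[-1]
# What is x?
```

arr has length 8. arr[0] = 16.
arr has length 8. Negative index -1 maps to positive index 8 + (-1) = 7. arr[7] = 3.
Sum: 16 + 3 = 19.

19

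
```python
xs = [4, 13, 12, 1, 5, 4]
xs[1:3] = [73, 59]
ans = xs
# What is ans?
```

xs starts as [4, 13, 12, 1, 5, 4] (length 6). The slice xs[1:3] covers indices [1, 2] with values [13, 12]. Replacing that slice with [73, 59] (same length) produces [4, 73, 59, 1, 5, 4].

[4, 73, 59, 1, 5, 4]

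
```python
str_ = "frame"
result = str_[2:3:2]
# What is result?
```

str_ has length 5. The slice str_[2:3:2] selects indices [2] (2->'a'), giving 'a'.

'a'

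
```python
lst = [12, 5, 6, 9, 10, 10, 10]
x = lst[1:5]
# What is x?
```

lst has length 7. The slice lst[1:5] selects indices [1, 2, 3, 4] (1->5, 2->6, 3->9, 4->10), giving [5, 6, 9, 10].

[5, 6, 9, 10]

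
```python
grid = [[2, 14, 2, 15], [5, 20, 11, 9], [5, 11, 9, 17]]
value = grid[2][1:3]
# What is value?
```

grid[2] = [5, 11, 9, 17]. grid[2] has length 4. The slice grid[2][1:3] selects indices [1, 2] (1->11, 2->9), giving [11, 9].

[11, 9]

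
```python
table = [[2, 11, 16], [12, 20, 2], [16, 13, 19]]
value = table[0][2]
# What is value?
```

table[0] = [2, 11, 16]. Taking column 2 of that row yields 16.

16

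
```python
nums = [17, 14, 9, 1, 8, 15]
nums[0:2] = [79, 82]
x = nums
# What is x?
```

nums starts as [17, 14, 9, 1, 8, 15] (length 6). The slice nums[0:2] covers indices [0, 1] with values [17, 14]. Replacing that slice with [79, 82] (same length) produces [79, 82, 9, 1, 8, 15].

[79, 82, 9, 1, 8, 15]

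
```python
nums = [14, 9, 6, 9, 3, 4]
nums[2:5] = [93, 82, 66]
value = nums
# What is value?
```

nums starts as [14, 9, 6, 9, 3, 4] (length 6). The slice nums[2:5] covers indices [2, 3, 4] with values [6, 9, 3]. Replacing that slice with [93, 82, 66] (same length) produces [14, 9, 93, 82, 66, 4].

[14, 9, 93, 82, 66, 4]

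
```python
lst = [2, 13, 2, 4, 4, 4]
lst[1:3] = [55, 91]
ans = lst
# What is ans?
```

lst starts as [2, 13, 2, 4, 4, 4] (length 6). The slice lst[1:3] covers indices [1, 2] with values [13, 2]. Replacing that slice with [55, 91] (same length) produces [2, 55, 91, 4, 4, 4].

[2, 55, 91, 4, 4, 4]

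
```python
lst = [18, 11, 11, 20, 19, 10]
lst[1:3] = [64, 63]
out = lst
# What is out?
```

lst starts as [18, 11, 11, 20, 19, 10] (length 6). The slice lst[1:3] covers indices [1, 2] with values [11, 11]. Replacing that slice with [64, 63] (same length) produces [18, 64, 63, 20, 19, 10].

[18, 64, 63, 20, 19, 10]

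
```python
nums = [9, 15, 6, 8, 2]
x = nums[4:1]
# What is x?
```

nums has length 5. The slice nums[4:1] resolves to an empty index range, so the result is [].

[]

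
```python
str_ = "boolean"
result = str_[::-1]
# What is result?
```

str_ has length 7. The slice str_[::-1] selects indices [6, 5, 4, 3, 2, 1, 0] (6->'n', 5->'a', 4->'e', 3->'l', 2->'o', 1->'o', 0->'b'), giving 'naeloob'.

'naeloob'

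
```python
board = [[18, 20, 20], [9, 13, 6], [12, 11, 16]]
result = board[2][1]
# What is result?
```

board[2] = [12, 11, 16]. Taking column 1 of that row yields 11.

11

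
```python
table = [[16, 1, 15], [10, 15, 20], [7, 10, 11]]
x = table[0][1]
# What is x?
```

table[0] = [16, 1, 15]. Taking column 1 of that row yields 1.

1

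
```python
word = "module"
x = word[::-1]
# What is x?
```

word has length 6. The slice word[::-1] selects indices [5, 4, 3, 2, 1, 0] (5->'e', 4->'l', 3->'u', 2->'d', 1->'o', 0->'m'), giving 'eludom'.

'eludom'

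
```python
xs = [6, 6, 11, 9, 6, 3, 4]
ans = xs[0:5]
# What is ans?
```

xs has length 7. The slice xs[0:5] selects indices [0, 1, 2, 3, 4] (0->6, 1->6, 2->11, 3->9, 4->6), giving [6, 6, 11, 9, 6].

[6, 6, 11, 9, 6]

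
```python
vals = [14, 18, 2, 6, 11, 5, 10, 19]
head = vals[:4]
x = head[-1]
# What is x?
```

vals has length 8. The slice vals[:4] selects indices [0, 1, 2, 3] (0->14, 1->18, 2->2, 3->6), giving [14, 18, 2, 6]. So head = [14, 18, 2, 6]. Then head[-1] = 6.

6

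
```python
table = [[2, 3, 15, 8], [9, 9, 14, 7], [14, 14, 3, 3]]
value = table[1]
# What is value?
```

table has 3 rows. Row 1 is [9, 9, 14, 7].

[9, 9, 14, 7]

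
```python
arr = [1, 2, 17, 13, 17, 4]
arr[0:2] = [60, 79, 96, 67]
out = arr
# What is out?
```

arr starts as [1, 2, 17, 13, 17, 4] (length 6). The slice arr[0:2] covers indices [0, 1] with values [1, 2]. Replacing that slice with [60, 79, 96, 67] (different length) produces [60, 79, 96, 67, 17, 13, 17, 4].

[60, 79, 96, 67, 17, 13, 17, 4]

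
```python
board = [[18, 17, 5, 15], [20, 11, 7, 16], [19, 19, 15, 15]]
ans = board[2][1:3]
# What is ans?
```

board[2] = [19, 19, 15, 15]. board[2] has length 4. The slice board[2][1:3] selects indices [1, 2] (1->19, 2->15), giving [19, 15].

[19, 15]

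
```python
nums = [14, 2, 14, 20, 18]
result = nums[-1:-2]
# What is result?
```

nums has length 5. The slice nums[-1:-2] resolves to an empty index range, so the result is [].

[]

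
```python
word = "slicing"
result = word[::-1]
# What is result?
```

word has length 7. The slice word[::-1] selects indices [6, 5, 4, 3, 2, 1, 0] (6->'g', 5->'n', 4->'i', 3->'c', 2->'i', 1->'l', 0->'s'), giving 'gnicils'.

'gnicils'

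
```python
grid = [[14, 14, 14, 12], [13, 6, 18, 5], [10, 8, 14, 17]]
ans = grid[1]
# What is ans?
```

grid has 3 rows. Row 1 is [13, 6, 18, 5].

[13, 6, 18, 5]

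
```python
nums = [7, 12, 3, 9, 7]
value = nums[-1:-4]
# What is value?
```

nums has length 5. The slice nums[-1:-4] resolves to an empty index range, so the result is [].

[]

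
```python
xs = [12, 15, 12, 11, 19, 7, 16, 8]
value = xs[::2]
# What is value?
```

xs has length 8. The slice xs[::2] selects indices [0, 2, 4, 6] (0->12, 2->12, 4->19, 6->16), giving [12, 12, 19, 16].

[12, 12, 19, 16]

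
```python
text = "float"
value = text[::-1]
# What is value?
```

text has length 5. The slice text[::-1] selects indices [4, 3, 2, 1, 0] (4->'t', 3->'a', 2->'o', 1->'l', 0->'f'), giving 'taolf'.

'taolf'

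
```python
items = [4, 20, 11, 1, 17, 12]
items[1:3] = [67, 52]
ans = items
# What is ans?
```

items starts as [4, 20, 11, 1, 17, 12] (length 6). The slice items[1:3] covers indices [1, 2] with values [20, 11]. Replacing that slice with [67, 52] (same length) produces [4, 67, 52, 1, 17, 12].

[4, 67, 52, 1, 17, 12]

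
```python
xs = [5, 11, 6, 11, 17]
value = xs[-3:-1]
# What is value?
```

xs has length 5. The slice xs[-3:-1] selects indices [2, 3] (2->6, 3->11), giving [6, 11].

[6, 11]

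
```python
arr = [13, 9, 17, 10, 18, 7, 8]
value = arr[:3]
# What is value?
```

arr has length 7. The slice arr[:3] selects indices [0, 1, 2] (0->13, 1->9, 2->17), giving [13, 9, 17].

[13, 9, 17]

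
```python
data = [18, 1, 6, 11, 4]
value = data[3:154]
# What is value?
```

data has length 5. The slice data[3:154] selects indices [3, 4] (3->11, 4->4), giving [11, 4].

[11, 4]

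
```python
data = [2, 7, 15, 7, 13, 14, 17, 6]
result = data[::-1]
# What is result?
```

data has length 8. The slice data[::-1] selects indices [7, 6, 5, 4, 3, 2, 1, 0] (7->6, 6->17, 5->14, 4->13, 3->7, 2->15, 1->7, 0->2), giving [6, 17, 14, 13, 7, 15, 7, 2].

[6, 17, 14, 13, 7, 15, 7, 2]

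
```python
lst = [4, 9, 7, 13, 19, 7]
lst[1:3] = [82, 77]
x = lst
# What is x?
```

lst starts as [4, 9, 7, 13, 19, 7] (length 6). The slice lst[1:3] covers indices [1, 2] with values [9, 7]. Replacing that slice with [82, 77] (same length) produces [4, 82, 77, 13, 19, 7].

[4, 82, 77, 13, 19, 7]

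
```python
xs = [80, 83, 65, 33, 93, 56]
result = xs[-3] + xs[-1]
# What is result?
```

xs has length 6. Negative index -3 maps to positive index 6 + (-3) = 3. xs[3] = 33.
xs has length 6. Negative index -1 maps to positive index 6 + (-1) = 5. xs[5] = 56.
Sum: 33 + 56 = 89.

89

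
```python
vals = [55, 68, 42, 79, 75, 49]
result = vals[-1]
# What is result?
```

vals has length 6. Negative index -1 maps to positive index 6 + (-1) = 5. vals[5] = 49.

49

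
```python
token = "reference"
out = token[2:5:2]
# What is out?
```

token has length 9. The slice token[2:5:2] selects indices [2, 4] (2->'f', 4->'r'), giving 'fr'.

'fr'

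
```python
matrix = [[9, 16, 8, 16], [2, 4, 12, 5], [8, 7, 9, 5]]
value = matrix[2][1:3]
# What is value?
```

matrix[2] = [8, 7, 9, 5]. matrix[2] has length 4. The slice matrix[2][1:3] selects indices [1, 2] (1->7, 2->9), giving [7, 9].

[7, 9]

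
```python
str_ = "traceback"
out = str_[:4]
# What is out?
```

str_ has length 9. The slice str_[:4] selects indices [0, 1, 2, 3] (0->'t', 1->'r', 2->'a', 3->'c'), giving 'trac'.

'trac'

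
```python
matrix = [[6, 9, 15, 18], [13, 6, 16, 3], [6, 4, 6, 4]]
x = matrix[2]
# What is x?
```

matrix has 3 rows. Row 2 is [6, 4, 6, 4].

[6, 4, 6, 4]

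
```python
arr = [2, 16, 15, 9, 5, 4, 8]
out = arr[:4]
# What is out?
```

arr has length 7. The slice arr[:4] selects indices [0, 1, 2, 3] (0->2, 1->16, 2->15, 3->9), giving [2, 16, 15, 9].

[2, 16, 15, 9]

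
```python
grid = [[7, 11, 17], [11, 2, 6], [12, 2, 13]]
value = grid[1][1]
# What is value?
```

grid[1] = [11, 2, 6]. Taking column 1 of that row yields 2.

2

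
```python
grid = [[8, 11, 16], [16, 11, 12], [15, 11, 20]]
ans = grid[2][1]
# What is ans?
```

grid[2] = [15, 11, 20]. Taking column 1 of that row yields 11.

11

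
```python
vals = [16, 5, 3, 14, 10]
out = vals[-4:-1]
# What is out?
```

vals has length 5. The slice vals[-4:-1] selects indices [1, 2, 3] (1->5, 2->3, 3->14), giving [5, 3, 14].

[5, 3, 14]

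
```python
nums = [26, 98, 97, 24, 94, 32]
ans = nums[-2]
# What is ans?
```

nums has length 6. Negative index -2 maps to positive index 6 + (-2) = 4. nums[4] = 94.

94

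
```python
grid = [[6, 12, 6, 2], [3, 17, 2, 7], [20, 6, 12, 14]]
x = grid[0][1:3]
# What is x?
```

grid[0] = [6, 12, 6, 2]. grid[0] has length 4. The slice grid[0][1:3] selects indices [1, 2] (1->12, 2->6), giving [12, 6].

[12, 6]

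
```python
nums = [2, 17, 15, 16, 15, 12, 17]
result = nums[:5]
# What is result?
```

nums has length 7. The slice nums[:5] selects indices [0, 1, 2, 3, 4] (0->2, 1->17, 2->15, 3->16, 4->15), giving [2, 17, 15, 16, 15].

[2, 17, 15, 16, 15]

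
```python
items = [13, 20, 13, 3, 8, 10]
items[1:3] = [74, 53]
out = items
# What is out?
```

items starts as [13, 20, 13, 3, 8, 10] (length 6). The slice items[1:3] covers indices [1, 2] with values [20, 13]. Replacing that slice with [74, 53] (same length) produces [13, 74, 53, 3, 8, 10].

[13, 74, 53, 3, 8, 10]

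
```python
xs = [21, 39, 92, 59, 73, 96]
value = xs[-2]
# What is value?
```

xs has length 6. Negative index -2 maps to positive index 6 + (-2) = 4. xs[4] = 73.

73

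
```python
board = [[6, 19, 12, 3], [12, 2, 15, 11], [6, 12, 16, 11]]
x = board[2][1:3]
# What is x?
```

board[2] = [6, 12, 16, 11]. board[2] has length 4. The slice board[2][1:3] selects indices [1, 2] (1->12, 2->16), giving [12, 16].

[12, 16]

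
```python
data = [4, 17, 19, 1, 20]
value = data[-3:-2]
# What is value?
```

data has length 5. The slice data[-3:-2] selects indices [2] (2->19), giving [19].

[19]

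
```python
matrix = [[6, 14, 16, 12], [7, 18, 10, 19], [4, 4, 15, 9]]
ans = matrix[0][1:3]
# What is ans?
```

matrix[0] = [6, 14, 16, 12]. matrix[0] has length 4. The slice matrix[0][1:3] selects indices [1, 2] (1->14, 2->16), giving [14, 16].

[14, 16]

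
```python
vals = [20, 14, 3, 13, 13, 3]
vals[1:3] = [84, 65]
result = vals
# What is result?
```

vals starts as [20, 14, 3, 13, 13, 3] (length 6). The slice vals[1:3] covers indices [1, 2] with values [14, 3]. Replacing that slice with [84, 65] (same length) produces [20, 84, 65, 13, 13, 3].

[20, 84, 65, 13, 13, 3]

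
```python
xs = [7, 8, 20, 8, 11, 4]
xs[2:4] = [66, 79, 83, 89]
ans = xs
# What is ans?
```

xs starts as [7, 8, 20, 8, 11, 4] (length 6). The slice xs[2:4] covers indices [2, 3] with values [20, 8]. Replacing that slice with [66, 79, 83, 89] (different length) produces [7, 8, 66, 79, 83, 89, 11, 4].

[7, 8, 66, 79, 83, 89, 11, 4]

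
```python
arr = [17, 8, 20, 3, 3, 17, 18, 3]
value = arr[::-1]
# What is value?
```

arr has length 8. The slice arr[::-1] selects indices [7, 6, 5, 4, 3, 2, 1, 0] (7->3, 6->18, 5->17, 4->3, 3->3, 2->20, 1->8, 0->17), giving [3, 18, 17, 3, 3, 20, 8, 17].

[3, 18, 17, 3, 3, 20, 8, 17]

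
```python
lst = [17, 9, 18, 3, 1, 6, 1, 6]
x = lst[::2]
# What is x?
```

lst has length 8. The slice lst[::2] selects indices [0, 2, 4, 6] (0->17, 2->18, 4->1, 6->1), giving [17, 18, 1, 1].

[17, 18, 1, 1]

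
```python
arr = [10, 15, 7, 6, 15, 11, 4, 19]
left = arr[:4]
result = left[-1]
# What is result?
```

arr has length 8. The slice arr[:4] selects indices [0, 1, 2, 3] (0->10, 1->15, 2->7, 3->6), giving [10, 15, 7, 6]. So left = [10, 15, 7, 6]. Then left[-1] = 6.

6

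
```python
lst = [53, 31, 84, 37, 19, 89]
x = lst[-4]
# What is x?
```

lst has length 6. Negative index -4 maps to positive index 6 + (-4) = 2. lst[2] = 84.

84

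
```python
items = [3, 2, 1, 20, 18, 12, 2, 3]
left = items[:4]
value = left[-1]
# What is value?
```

items has length 8. The slice items[:4] selects indices [0, 1, 2, 3] (0->3, 1->2, 2->1, 3->20), giving [3, 2, 1, 20]. So left = [3, 2, 1, 20]. Then left[-1] = 20.

20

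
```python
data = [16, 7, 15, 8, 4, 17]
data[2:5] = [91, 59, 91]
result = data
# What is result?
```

data starts as [16, 7, 15, 8, 4, 17] (length 6). The slice data[2:5] covers indices [2, 3, 4] with values [15, 8, 4]. Replacing that slice with [91, 59, 91] (same length) produces [16, 7, 91, 59, 91, 17].

[16, 7, 91, 59, 91, 17]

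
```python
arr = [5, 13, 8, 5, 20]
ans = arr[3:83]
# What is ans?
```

arr has length 5. The slice arr[3:83] selects indices [3, 4] (3->5, 4->20), giving [5, 20].

[5, 20]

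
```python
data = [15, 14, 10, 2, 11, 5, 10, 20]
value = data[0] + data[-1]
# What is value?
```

data has length 8. data[0] = 15.
data has length 8. Negative index -1 maps to positive index 8 + (-1) = 7. data[7] = 20.
Sum: 15 + 20 = 35.

35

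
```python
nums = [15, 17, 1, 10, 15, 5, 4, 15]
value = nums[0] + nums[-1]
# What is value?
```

nums has length 8. nums[0] = 15.
nums has length 8. Negative index -1 maps to positive index 8 + (-1) = 7. nums[7] = 15.
Sum: 15 + 15 = 30.

30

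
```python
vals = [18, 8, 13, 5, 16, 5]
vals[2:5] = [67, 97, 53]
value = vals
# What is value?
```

vals starts as [18, 8, 13, 5, 16, 5] (length 6). The slice vals[2:5] covers indices [2, 3, 4] with values [13, 5, 16]. Replacing that slice with [67, 97, 53] (same length) produces [18, 8, 67, 97, 53, 5].

[18, 8, 67, 97, 53, 5]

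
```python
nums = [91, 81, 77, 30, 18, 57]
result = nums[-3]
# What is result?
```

nums has length 6. Negative index -3 maps to positive index 6 + (-3) = 3. nums[3] = 30.

30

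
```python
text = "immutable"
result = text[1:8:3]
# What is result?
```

text has length 9. The slice text[1:8:3] selects indices [1, 4, 7] (1->'m', 4->'t', 7->'l'), giving 'mtl'.

'mtl'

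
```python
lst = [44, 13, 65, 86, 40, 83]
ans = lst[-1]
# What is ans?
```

lst has length 6. Negative index -1 maps to positive index 6 + (-1) = 5. lst[5] = 83.

83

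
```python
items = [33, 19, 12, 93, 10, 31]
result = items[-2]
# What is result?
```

items has length 6. Negative index -2 maps to positive index 6 + (-2) = 4. items[4] = 10.

10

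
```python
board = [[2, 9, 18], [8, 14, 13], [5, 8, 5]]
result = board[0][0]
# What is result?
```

board[0] = [2, 9, 18]. Taking column 0 of that row yields 2.

2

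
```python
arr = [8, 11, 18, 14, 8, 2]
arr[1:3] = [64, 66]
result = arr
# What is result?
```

arr starts as [8, 11, 18, 14, 8, 2] (length 6). The slice arr[1:3] covers indices [1, 2] with values [11, 18]. Replacing that slice with [64, 66] (same length) produces [8, 64, 66, 14, 8, 2].

[8, 64, 66, 14, 8, 2]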